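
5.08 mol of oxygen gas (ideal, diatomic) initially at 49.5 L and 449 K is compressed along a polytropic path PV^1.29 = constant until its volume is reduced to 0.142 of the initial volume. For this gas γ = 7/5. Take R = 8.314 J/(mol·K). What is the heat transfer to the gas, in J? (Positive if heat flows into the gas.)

-13700 J

P₁ = nRT₁/V₁ = 5.08×8.314×449/49.5 = 383 kPa.
Polytropic n=1.29: T₂ = T₁(V₁/V₂)^(n−1) = 449×(7.04)^0.29 = 791 K; P₂ = P₁(V₁/V₂)^n = 4750 kPa.
W = (P₁V₁−P₂V₂)/(n−1) = (383×49.5−4750×7.03)/0.29 = -49800 J.
ΔU = nCvΔT = 5.08×20.8×(791−449) = 36100 J.
Q = ΔU + W = -13700 J.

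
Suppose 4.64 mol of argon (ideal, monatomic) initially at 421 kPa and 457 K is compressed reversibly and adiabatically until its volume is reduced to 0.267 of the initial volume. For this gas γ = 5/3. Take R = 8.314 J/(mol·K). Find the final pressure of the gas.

3800 kPa

V₁ = nRT₁/P₁ = 4.64×8.314×457/421 = 41.9 L.
Adiabatic: TV^(γ−1) = const ⇒ T₂ = 457×(3.75)^0.667 = 1100 K; PV^γ = const ⇒ P₂ = 3800 kPa.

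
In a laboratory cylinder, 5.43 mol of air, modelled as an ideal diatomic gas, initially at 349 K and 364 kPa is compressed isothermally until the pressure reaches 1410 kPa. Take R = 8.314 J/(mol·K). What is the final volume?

V₁ = nRT₁/P₁ = 5.43×8.314×349/364 = 43.3 L.
Isothermal: T stays 349 K; PV = const ⇒ V₂ = 11.2 L, P₂ = 1410 kPa.

11.2 L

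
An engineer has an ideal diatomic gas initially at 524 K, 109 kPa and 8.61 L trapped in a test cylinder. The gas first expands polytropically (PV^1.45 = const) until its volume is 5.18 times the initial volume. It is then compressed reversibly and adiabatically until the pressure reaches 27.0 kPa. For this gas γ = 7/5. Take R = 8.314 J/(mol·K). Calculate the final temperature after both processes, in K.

n = P₁V₁/(RT₁) = 109×8.61/(8.314×524) = 0.215 mol.
Step 1 — Polytropic n=1.45: T₂ = T₁(V₁/V₂)^(n−1) = 524×(0.193)^0.45 = 250 K; P₂ = P₁(V₁/V₂)^n = 10.0 kPa.
W = (P₁V₁−P₂V₂)/(n−1) = (109×8.61−10.0×44.6)/0.45 = 1090 J.
ΔU = nCvΔT = 0.215×20.8×(250−524) = -1230 J.
Q = ΔU + W = -136 J.
State after step 1: P = 10.0 kPa, V = 44.6 L, T = 250 K.
Step 2 — Adiabatic: T₂/T₁ = (P₂/P₁)^((γ−1)/γ) ⇒ T₂ = 250×(2.69)^0.286 = 332 K; V₂ = 22.0 L.
ΔU = nCvΔT = 0.215×20.8×(332−250) = 366 J.
Q = 0 for an adiabatic process, so W = −ΔU = -366 J.
Net over both steps: W = 725 J, Q = -136 J, ΔU = -861 J.

332 K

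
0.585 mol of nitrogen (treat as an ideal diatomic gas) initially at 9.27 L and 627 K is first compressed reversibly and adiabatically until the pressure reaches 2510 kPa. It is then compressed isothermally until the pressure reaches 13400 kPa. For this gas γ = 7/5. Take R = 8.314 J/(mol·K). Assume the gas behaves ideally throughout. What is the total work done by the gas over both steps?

-15100 J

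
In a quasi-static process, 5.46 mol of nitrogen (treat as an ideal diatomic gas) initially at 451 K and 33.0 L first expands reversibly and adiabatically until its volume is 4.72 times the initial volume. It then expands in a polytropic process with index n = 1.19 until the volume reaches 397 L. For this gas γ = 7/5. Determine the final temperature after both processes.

203 K

P₁ = nRT₁/V₁ = 5.46×8.314×451/33.0 = 620 kPa.
Step 1 — Adiabatic: TV^(γ−1) = const ⇒ T₂ = 451×(0.212)^0.400 = 242 K; PV^γ = const ⇒ P₂ = 70.7 kPa.
ΔU = nCvΔT = 5.46×20.8×(242−451) = -23700 J.
Q = 0 for an adiabatic process, so W = −ΔU = 23700 J.
State after step 1: P = 70.7 kPa, V = 156 L, T = 242 K.
Step 2 — Polytropic n=1.19: T₂ = T₁(V₁/V₂)^(n−1) = 242×(0.392)^0.19 = 203 K; P₂ = P₁(V₁/V₂)^n = 23.2 kPa.
W = (P₁V₁−P₂V₂)/(n−1) = (70.7×156−23.2×397)/0.19 = 9430 J.
ΔU = nCvΔT = 5.46×20.8×(203−242) = -4480 J.
Q = ΔU + W = 4950 J.
Net over both steps: W = 33100 J, Q = 4950 J, ΔU = -28100 J.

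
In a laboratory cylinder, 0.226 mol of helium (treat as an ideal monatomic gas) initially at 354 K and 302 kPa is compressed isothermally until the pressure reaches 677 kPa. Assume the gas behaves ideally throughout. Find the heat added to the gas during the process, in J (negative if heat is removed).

-537 J

V₁ = nRT₁/P₁ = 0.226×8.314×354/302 = 2.20 L.
Isothermal: T stays 354 K; PV = const ⇒ V₂ = 0.983 L, P₂ = 677 kPa.
ΔU = 0 (ideal gas, T constant).
W = nRT ln(V₂/V₁) = 0.226×8.314×354×ln(0.446) = -537 J.
Q = ΔU + W = -537 J.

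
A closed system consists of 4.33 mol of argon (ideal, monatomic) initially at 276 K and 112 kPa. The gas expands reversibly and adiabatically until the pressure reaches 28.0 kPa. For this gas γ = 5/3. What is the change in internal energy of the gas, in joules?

-6340 J

V₁ = nRT₁/P₁ = 4.33×8.314×276/112 = 88.7 L.
Adiabatic: T₂/T₁ = (P₂/P₁)^((γ−1)/γ) ⇒ T₂ = 276×(0.250)^0.400 = 159 K; V₂ = 204 L.
For an ideal gas ΔU = nCvΔT with Cv = (3/2)R = 12.5 J/(mol·K).
ΔU = 4.33×12.5×(159−276) = -6340 J.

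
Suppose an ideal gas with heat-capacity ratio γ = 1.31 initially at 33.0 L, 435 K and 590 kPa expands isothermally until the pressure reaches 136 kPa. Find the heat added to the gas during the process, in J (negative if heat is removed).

28600 J

n = P₁V₁/(RT₁) = 590×33.0/(8.314×435) = 5.38 mol.
Isothermal: T stays 435 K; PV = const ⇒ V₂ = 143 L, P₂ = 136 kPa.
ΔU = 0 (ideal gas, T constant).
W = nRT ln(V₂/V₁) = 5.38×8.314×435×ln(4.34) = 28600 J.
Q = ΔU + W = 28600 J.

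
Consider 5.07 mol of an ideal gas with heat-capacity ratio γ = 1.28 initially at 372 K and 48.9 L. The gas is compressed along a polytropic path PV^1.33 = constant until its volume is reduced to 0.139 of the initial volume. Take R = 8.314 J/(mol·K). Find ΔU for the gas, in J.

P₁ = nRT₁/V₁ = 5.07×8.314×372/48.9 = 321 kPa.
Polytropic n=1.33: T₂ = T₁(V₁/V₂)^(n−1) = 372×(7.19)^0.33 = 713 K; P₂ = P₁(V₁/V₂)^n = 4420 kPa.
For an ideal gas ΔU = nCvΔT with Cv = R/(γ−1) = 29.7 J/(mol·K).
ΔU = 5.07×29.7×(713−372) = 51400 J.

51400 J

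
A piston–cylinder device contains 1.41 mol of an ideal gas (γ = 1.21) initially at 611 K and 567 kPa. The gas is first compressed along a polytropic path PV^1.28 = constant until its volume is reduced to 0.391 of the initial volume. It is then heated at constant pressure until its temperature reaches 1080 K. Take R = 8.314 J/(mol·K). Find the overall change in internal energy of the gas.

V₁ = nRT₁/P₁ = 1.41×8.314×611/567 = 12.6 L.
Step 1 — Polytropic n=1.28: T₂ = T₁(V₁/V₂)^(n−1) = 611×(2.56)^0.28 = 795 K; P₂ = P₁(V₁/V₂)^n = 1890 kPa.
W = (P₁V₁−P₂V₂)/(n−1) = (567×12.6−1890×4.94)/0.28 = -7690 J.
ΔU = nCvΔT = 1.41×39.6×(795−611) = 10300 J.
Q = ΔU + W = 2560 J.
State after step 1: P = 1890 kPa, V = 4.94 L, T = 795 K.
Step 2 — Isobaric: P stays 1890 kPa; V/T = const ⇒ T₂ = 1080 K, V₂ = 6.71 L.
W = PΔV = 1890×(6.71−4.94) kPa·L = 3340 J.
ΔU = nCvΔT = 1.41×39.6×(1080−795) = 15900 J.
Q = ΔU + W = nCpΔT = 19300 J.
Net over both steps: W = -4350 J, Q = 21800 J, ΔU = 26200 J.

26200 J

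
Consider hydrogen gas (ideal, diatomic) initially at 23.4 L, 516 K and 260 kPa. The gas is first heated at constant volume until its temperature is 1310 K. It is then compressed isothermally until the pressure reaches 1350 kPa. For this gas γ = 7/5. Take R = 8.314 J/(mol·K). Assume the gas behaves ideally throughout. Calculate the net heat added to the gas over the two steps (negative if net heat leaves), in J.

12400 J

n = P₁V₁/(RT₁) = 260×23.4/(8.314×516) = 1.42 mol.
Step 1 — Isochoric: V stays 23.4 L; P/T = const ⇒ T₂ = 1310 K, P₂ = 660 kPa.
W = 0 (no volume change).
ΔU = nCvΔT = 1.42×20.8×(1310−516) = 23400 J.
Q = ΔU = 23400 J.
State after step 1: P = 660 kPa, V = 23.4 L, T = 1310 K.
Step 2 — Isothermal: T stays 1310 K; PV = const ⇒ V₂ = 11.4 L, P₂ = 1350 kPa.
ΔU = 0 (ideal gas, T constant).
W = nRT ln(V₂/V₁) = 1.42×8.314×1310×ln(0.489) = -11100 J.
Q = ΔU + W = -11100 J.
Net over both steps: W = -11100 J, Q = 12400 J, ΔU = 23400 J.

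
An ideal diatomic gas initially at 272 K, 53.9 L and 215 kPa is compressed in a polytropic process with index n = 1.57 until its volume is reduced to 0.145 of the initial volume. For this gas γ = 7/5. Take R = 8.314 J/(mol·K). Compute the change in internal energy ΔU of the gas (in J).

58100 J

n = P₁V₁/(RT₁) = 215×53.9/(8.314×272) = 5.12 mol.
Polytropic n=1.57: T₂ = T₁(V₁/V₂)^(n−1) = 272×(6.90)^0.57 = 818 K; P₂ = P₁(V₁/V₂)^n = 4460 kPa.
For an ideal gas ΔU = nCvΔT with Cv = (5/2)R = 20.8 J/(mol·K).
ΔU = 5.12×20.8×(818−272) = 58100 J.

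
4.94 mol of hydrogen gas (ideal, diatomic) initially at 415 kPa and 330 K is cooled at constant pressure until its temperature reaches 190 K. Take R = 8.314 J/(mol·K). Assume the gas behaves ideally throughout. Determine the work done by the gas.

V₁ = nRT₁/P₁ = 4.94×8.314×330/415 = 32.7 L.
Isobaric: P stays 415 kPa; V/T = const ⇒ T₂ = 190 K, V₂ = 18.8 L.
W = PΔV = 415×(18.8−32.7) kPa·L = -5750 J.

-5750 J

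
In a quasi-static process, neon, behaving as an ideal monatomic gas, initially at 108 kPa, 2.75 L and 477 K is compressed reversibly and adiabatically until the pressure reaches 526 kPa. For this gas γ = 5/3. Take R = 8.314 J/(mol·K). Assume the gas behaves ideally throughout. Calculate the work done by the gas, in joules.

-394 J

n = P₁V₁/(RT₁) = 108×2.75/(8.314×477) = 0.0749 mol.
Adiabatic: T₂/T₁ = (P₂/P₁)^((γ−1)/γ) ⇒ T₂ = 477×(4.87)^0.400 = 899 K; V₂ = 1.06 L.
ΔU = nCvΔT = 0.0749×12.5×(899−477) = 394 J.
Q = 0 for an adiabatic process, so W = −ΔU = -394 J.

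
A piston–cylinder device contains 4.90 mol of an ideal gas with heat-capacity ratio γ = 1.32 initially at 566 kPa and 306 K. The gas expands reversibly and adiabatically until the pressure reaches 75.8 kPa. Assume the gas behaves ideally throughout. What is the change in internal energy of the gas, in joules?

-15000 J

V₁ = nRT₁/P₁ = 4.90×8.314×306/566 = 22.0 L.
Adiabatic: T₂/T₁ = (P₂/P₁)^((γ−1)/γ) ⇒ T₂ = 306×(0.134)^0.242 = 188 K; V₂ = 101 L.
For an ideal gas ΔU = nCvΔT with Cv = R/(γ−1) = 26.0 J/(mol·K).
ΔU = 4.90×26.0×(188−306) = -15000 J.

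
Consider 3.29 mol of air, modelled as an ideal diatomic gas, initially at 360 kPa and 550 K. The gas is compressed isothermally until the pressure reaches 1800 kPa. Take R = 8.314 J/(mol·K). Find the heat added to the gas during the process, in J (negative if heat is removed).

V₁ = nRT₁/P₁ = 3.29×8.314×550/360 = 41.8 L.
Isothermal: T stays 550 K; PV = const ⇒ V₂ = 8.36 L, P₂ = 1800 kPa.
ΔU = 0 (ideal gas, T constant).
W = nRT ln(V₂/V₁) = 3.29×8.314×550×ln(0.200) = -24200 J.
Q = ΔU + W = -24200 J.

-24200 J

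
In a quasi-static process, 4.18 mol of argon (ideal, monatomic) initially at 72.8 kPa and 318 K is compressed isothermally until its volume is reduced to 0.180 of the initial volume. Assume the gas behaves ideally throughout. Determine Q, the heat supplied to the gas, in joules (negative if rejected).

-19000 J

V₁ = nRT₁/P₁ = 4.18×8.314×318/72.8 = 152 L.
Isothermal: T stays 318 K; PV = const ⇒ V₂ = 27.3 L, P₂ = 404 kPa.
ΔU = 0 (ideal gas, T constant).
W = nRT ln(V₂/V₁) = 4.18×8.314×318×ln(0.180) = -19000 J.
Q = ΔU + W = -19000 J.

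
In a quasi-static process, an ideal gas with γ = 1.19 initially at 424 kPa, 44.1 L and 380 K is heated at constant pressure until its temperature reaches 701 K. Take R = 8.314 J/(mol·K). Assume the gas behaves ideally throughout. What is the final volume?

81.4 L

Isobaric: P stays 424 kPa; V/T = const ⇒ T₂ = 701 K, V₂ = 81.4 L.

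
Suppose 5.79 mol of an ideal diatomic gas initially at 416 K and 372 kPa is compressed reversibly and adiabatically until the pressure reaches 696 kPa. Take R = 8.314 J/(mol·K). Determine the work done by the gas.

-9810 J

V₁ = nRT₁/P₁ = 5.79×8.314×416/372 = 53.8 L.
Adiabatic: T₂/T₁ = (P₂/P₁)^((γ−1)/γ) ⇒ T₂ = 416×(1.87)^0.286 = 498 K; V₂ = 34.4 L.
ΔU = nCvΔT = 5.79×20.8×(498−416) = 9810 J.
Q = 0 for an adiabatic process, so W = −ΔU = -9810 J.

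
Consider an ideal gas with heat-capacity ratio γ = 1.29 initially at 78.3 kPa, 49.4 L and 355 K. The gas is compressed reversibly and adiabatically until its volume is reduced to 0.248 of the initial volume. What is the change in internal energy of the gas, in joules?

6650 J

n = P₁V₁/(RT₁) = 78.3×49.4/(8.314×355) = 1.31 mol.
Adiabatic: TV^(γ−1) = const ⇒ T₂ = 355×(4.03)^0.290 = 532 K; PV^γ = const ⇒ P₂ = 473 kPa.
For an ideal gas ΔU = nCvΔT with Cv = R/(γ−1) = 28.7 J/(mol·K).
ΔU = 1.31×28.7×(532−355) = 6650 J.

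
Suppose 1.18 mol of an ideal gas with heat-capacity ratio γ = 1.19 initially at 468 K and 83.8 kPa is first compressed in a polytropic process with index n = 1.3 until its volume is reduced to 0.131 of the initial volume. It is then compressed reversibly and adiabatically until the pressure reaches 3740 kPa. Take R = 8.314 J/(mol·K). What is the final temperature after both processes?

V₁ = nRT₁/P₁ = 1.18×8.314×468/83.8 = 54.8 L.
Step 1 — Polytropic n=1.3: T₂ = T₁(V₁/V₂)^(n−1) = 468×(7.63)^0.30 = 861 K; P₂ = P₁(V₁/V₂)^n = 1180 kPa.
W = (P₁V₁−P₂V₂)/(n−1) = (83.8×54.8−1180×7.18)/0.30 = -12900 J.
ΔU = nCvΔT = 1.18×43.8×(861−468) = 20300 J.
Q = ΔU + W = 7440 J.
State after step 1: P = 1180 kPa, V = 7.18 L, T = 861 K.
Step 2 — Adiabatic: T₂/T₁ = (P₂/P₁)^((γ−1)/γ) ⇒ T₂ = 861×(3.18)^0.160 = 1040 K; V₂ = 2.72 L.
ΔU = nCvΔT = 1.18×43.8×(1040−861) = 9010 J.
Q = 0 for an adiabatic process, so W = −ΔU = -9010 J.
Net over both steps: W = -21900 J, Q = 7440 J, ΔU = 29300 J.

1040 K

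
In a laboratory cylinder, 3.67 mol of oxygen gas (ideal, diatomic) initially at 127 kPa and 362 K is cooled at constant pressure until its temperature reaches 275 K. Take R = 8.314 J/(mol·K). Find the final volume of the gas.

66.1 L

V₁ = nRT₁/P₁ = 3.67×8.314×362/127 = 87.0 L.
Isobaric: P stays 127 kPa; V/T = const ⇒ T₂ = 275 K, V₂ = 66.1 L.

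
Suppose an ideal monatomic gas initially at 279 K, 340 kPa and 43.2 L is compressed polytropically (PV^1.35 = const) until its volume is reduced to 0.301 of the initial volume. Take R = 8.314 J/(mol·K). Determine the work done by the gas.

-21900 J

n = P₁V₁/(RT₁) = 340×43.2/(8.314×279) = 6.33 mol.
Polytropic n=1.35: T₂ = T₁(V₁/V₂)^(n−1) = 279×(3.32)^0.35 = 425 K; P₂ = P₁(V₁/V₂)^n = 1720 kPa.
W = (P₁V₁−P₂V₂)/(n−1) = (340×43.2−1720×13.0)/0.35 = -21900 J.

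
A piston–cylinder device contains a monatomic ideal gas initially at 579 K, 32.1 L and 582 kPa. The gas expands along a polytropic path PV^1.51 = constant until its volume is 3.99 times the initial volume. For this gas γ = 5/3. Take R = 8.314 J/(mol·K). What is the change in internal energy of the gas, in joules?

-14200 J

n = P₁V₁/(RT₁) = 582×32.1/(8.314×579) = 3.88 mol.
Polytropic n=1.51: T₂ = T₁(V₁/V₂)^(n−1) = 579×(0.251)^0.51 = 286 K; P₂ = P₁(V₁/V₂)^n = 72.0 kPa.
For an ideal gas ΔU = nCvΔT with Cv = (3/2)R = 12.5 J/(mol·K).
ΔU = 3.88×12.5×(286−579) = -14200 J.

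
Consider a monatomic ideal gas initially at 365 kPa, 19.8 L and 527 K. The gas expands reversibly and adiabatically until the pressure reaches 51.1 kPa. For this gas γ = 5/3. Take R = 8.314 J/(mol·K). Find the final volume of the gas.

64.4 L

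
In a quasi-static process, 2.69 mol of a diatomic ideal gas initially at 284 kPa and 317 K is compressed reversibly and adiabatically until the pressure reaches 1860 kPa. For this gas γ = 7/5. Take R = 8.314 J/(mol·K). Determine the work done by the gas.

-12600 J

V₁ = nRT₁/P₁ = 2.69×8.314×317/284 = 25.0 L.
Adiabatic: T₂/T₁ = (P₂/P₁)^((γ−1)/γ) ⇒ T₂ = 317×(6.55)^0.286 = 542 K; V₂ = 6.52 L.
ΔU = nCvΔT = 2.69×20.8×(542−317) = 12600 J.
Q = 0 for an adiabatic process, so W = −ΔU = -12600 J.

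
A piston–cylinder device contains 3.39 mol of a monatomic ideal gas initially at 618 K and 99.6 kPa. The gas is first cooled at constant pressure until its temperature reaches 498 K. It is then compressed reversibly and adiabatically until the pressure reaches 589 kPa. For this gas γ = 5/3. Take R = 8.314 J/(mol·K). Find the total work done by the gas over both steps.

V₁ = nRT₁/P₁ = 3.39×8.314×618/99.6 = 175 L.
Step 1 — Isobaric: P stays 99.6 kPa; V/T = const ⇒ T₂ = 498 K, V₂ = 141 L.
W = PΔV = 99.6×(141−175) kPa·L = -3380 J.
ΔU = nCvΔT = 3.39×12.5×(498−618) = -5070 J.
Q = ΔU + W = nCpΔT = -8460 J.
State after step 1: P = 99.6 kPa, V = 141 L, T = 498 K.
Step 2 — Adiabatic: T₂/T₁ = (P₂/P₁)^((γ−1)/γ) ⇒ T₂ = 498×(5.91)^0.400 = 1010 K; V₂ = 48.5 L.
ΔU = nCvΔT = 3.39×12.5×(1010−498) = 21800 J.
Q = 0 for an adiabatic process, so W = −ΔU = -21800 J.
Net over both steps: W = -25200 J, Q = -8460 J, ΔU = 16700 J.

-25200 J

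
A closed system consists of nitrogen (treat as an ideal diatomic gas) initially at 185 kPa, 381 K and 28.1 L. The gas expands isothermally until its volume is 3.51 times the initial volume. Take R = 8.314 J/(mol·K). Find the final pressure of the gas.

52.7 kPa

Isothermal: T stays 381 K; PV = const ⇒ V₂ = 98.6 L, P₂ = 52.7 kPa.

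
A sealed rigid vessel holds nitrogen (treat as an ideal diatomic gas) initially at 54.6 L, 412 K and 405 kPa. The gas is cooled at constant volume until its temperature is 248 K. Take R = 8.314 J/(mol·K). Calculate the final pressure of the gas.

244 kPa

Isochoric: V stays 54.6 L; P/T = const ⇒ T₂ = 248 K, P₂ = 244 kPa.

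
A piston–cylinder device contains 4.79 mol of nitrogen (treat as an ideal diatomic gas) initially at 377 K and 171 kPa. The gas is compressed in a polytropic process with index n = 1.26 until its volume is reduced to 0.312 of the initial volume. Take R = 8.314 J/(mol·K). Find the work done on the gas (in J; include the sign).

V₁ = nRT₁/P₁ = 4.79×8.314×377/171 = 87.8 L.
Polytropic n=1.26: T₂ = T₁(V₁/V₂)^(n−1) = 377×(3.21)^0.26 = 510 K; P₂ = P₁(V₁/V₂)^n = 742 kPa.
W = (P₁V₁−P₂V₂)/(n−1) = (171×87.8−742×27.4)/0.26 = -20400 J.
Work done on the gas = −W_by = 20400 J.

20400 J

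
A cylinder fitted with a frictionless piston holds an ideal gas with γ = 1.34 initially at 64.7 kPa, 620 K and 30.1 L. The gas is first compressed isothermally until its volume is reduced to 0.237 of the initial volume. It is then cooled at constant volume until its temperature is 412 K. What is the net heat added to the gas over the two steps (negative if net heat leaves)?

-4730 J

n = P₁V₁/(RT₁) = 64.7×30.1/(8.314×620) = 0.378 mol.
Step 1 — Isothermal: T stays 620 K; PV = const ⇒ V₂ = 7.13 L, P₂ = 273 kPa.
ΔU = 0 (ideal gas, T constant).
W = nRT ln(V₂/V₁) = 0.378×8.314×620×ln(0.237) = -2800 J.
Q = ΔU + W = -2800 J.
State after step 1: P = 273 kPa, V = 7.13 L, T = 620 K.
Step 2 — Isochoric: V stays 7.13 L; P/T = const ⇒ T₂ = 412 K, P₂ = 181 kPa.
W = 0 (no volume change).
ΔU = nCvΔT = 0.378×24.5×(412−620) = -1920 J.
Q = ΔU = -1920 J.
Net over both steps: W = -2800 J, Q = -4730 J, ΔU = -1920 J.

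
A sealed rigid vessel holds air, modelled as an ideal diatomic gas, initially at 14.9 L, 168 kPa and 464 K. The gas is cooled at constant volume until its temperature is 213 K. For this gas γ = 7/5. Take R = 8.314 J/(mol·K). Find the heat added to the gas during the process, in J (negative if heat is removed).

-3390 J

n = P₁V₁/(RT₁) = 168×14.9/(8.314×464) = 0.649 mol.
Isochoric: V stays 14.9 L; P/T = const ⇒ T₂ = 213 K, P₂ = 77.1 kPa.
W = 0 (no volume change).
ΔU = nCvΔT = 0.649×20.8×(213−464) = -3390 J.
Q = ΔU = -3390 J.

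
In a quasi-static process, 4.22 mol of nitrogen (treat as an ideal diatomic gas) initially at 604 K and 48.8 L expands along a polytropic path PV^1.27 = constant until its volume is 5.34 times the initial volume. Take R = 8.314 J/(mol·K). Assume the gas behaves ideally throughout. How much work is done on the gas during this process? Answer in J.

P₁ = nRT₁/V₁ = 4.22×8.314×604/48.8 = 434 kPa.
Polytropic n=1.27: T₂ = T₁(V₁/V₂)^(n−1) = 604×(0.187)^0.27 = 384 K; P₂ = P₁(V₁/V₂)^n = 51.7 kPa.
W = (P₁V₁−P₂V₂)/(n−1) = (434×48.8−51.7×261)/0.27 = 28600 J.
Work done on the gas = −W_by = -28600 J.

-28600 J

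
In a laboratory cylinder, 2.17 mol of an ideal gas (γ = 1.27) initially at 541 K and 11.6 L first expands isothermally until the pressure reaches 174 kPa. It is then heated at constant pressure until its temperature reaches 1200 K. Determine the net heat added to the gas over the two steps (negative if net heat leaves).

71300 J

P₁ = nRT₁/V₁ = 2.17×8.314×541/11.6 = 841 kPa.
Step 1 — Isothermal: T stays 541 K; PV = const ⇒ V₂ = 56.1 L, P₂ = 174 kPa.
ΔU = 0 (ideal gas, T constant).
W = nRT ln(V₂/V₁) = 2.17×8.314×541×ln(4.84) = 15400 J.
Q = ΔU + W = 15400 J.
State after step 1: P = 174 kPa, V = 56.1 L, T = 541 K.
Step 2 — Isobaric: P stays 174 kPa; V/T = const ⇒ T₂ = 1200 K, V₂ = 124 L.
W = PΔV = 174×(124−56.1) kPa·L = 11900 J.
ΔU = nCvΔT = 2.17×30.8×(1200−541) = 44000 J.
Q = ΔU + W = nCpΔT = 55900 J.
Net over both steps: W = 27300 J, Q = 71300 J, ΔU = 44000 J.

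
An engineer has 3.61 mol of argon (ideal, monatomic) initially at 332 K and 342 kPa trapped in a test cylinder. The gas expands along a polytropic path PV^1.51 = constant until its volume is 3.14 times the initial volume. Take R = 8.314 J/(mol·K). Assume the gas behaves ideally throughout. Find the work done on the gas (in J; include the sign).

-8640 J

V₁ = nRT₁/P₁ = 3.61×8.314×332/342 = 29.1 L.
Polytropic n=1.51: T₂ = T₁(V₁/V₂)^(n−1) = 332×(0.318)^0.51 = 185 K; P₂ = P₁(V₁/V₂)^n = 60.8 kPa.
W = (P₁V₁−P₂V₂)/(n−1) = (342×29.1−60.8×91.5)/0.51 = 8640 J.
Work done on the gas = −W_by = -8640 J.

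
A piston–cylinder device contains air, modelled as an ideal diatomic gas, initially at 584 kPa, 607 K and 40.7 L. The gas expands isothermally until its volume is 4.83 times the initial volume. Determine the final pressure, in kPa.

Isothermal: T stays 607 K; PV = const ⇒ V₂ = 197 L, P₂ = 121 kPa.

121 kPa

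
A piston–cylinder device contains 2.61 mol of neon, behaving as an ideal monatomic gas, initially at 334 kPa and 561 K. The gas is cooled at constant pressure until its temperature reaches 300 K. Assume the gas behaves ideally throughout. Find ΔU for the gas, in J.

-8500 J

V₁ = nRT₁/P₁ = 2.61×8.314×561/334 = 36.4 L.
Isobaric: P stays 334 kPa; V/T = const ⇒ T₂ = 300 K, V₂ = 19.5 L.
For an ideal gas ΔU = nCvΔT with Cv = (3/2)R = 12.5 J/(mol·K).
ΔU = 2.61×12.5×(300−561) = -8500 J.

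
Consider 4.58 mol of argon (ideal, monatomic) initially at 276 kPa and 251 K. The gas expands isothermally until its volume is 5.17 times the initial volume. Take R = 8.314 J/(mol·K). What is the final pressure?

V₁ = nRT₁/P₁ = 4.58×8.314×251/276 = 34.6 L.
Isothermal: T stays 251 K; PV = const ⇒ V₂ = 179 L, P₂ = 53.4 kPa.

53.4 kPa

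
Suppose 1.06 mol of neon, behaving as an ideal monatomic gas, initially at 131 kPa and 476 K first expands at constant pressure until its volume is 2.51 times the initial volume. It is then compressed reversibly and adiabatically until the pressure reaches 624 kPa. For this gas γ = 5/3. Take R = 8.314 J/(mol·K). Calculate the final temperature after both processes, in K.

V₁ = nRT₁/P₁ = 1.06×8.314×476/131 = 32.0 L.
Step 1 — Isobaric: P stays 131 kPa; V/T = const ⇒ T₂ = 1190 K, V₂ = 80.4 L.
W = PΔV = 131×(80.4−32.0) kPa·L = 6330 J.
ΔU = nCvΔT = 1.06×12.5×(1190−476) = 9500 J.
Q = ΔU + W = nCpΔT = 15800 J.
State after step 1: P = 131 kPa, V = 80.4 L, T = 1190 K.
Step 2 — Adiabatic: T₂/T₁ = (P₂/P₁)^((γ−1)/γ) ⇒ T₂ = 1190×(4.76)^0.400 = 2230 K; V₂ = 31.5 L.
ΔU = nCvΔT = 1.06×12.5×(2230−1190) = 13700 J.
Q = 0 for an adiabatic process, so W = −ΔU = -13700 J.
Net over both steps: W = -7360 J, Q = 15800 J, ΔU = 23200 J.

2230 K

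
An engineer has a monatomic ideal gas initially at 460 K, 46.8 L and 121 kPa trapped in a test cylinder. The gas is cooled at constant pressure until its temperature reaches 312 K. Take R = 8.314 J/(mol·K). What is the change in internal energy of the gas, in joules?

n = P₁V₁/(RT₁) = 121×46.8/(8.314×460) = 1.48 mol.
Isobaric: P stays 121 kPa; V/T = const ⇒ T₂ = 312 K, V₂ = 31.7 L.
For an ideal gas ΔU = nCvΔT with Cv = (3/2)R = 12.5 J/(mol·K).
ΔU = 1.48×12.5×(312−460) = -2730 J.

-2730 J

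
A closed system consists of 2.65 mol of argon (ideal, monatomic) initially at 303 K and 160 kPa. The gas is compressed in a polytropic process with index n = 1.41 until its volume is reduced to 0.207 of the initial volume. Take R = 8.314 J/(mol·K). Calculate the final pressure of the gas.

1470 kPa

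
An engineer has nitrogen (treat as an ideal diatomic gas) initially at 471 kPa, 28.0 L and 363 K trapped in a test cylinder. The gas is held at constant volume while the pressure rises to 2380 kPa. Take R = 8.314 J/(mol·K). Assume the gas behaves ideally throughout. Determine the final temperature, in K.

Isochoric: V stays 28.0 L; P/T = const ⇒ T₂ = 1830 K, P₂ = 2380 kPa.

1830 K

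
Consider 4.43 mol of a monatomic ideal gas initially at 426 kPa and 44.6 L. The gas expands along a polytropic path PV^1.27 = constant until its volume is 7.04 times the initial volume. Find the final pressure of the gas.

35.7 kPa

T₁ = P₁V₁/(nR) = 426×44.6/(4.43×8.314) = 516 K.
Polytropic n=1.27: T₂ = T₁(V₁/V₂)^(n−1) = 516×(0.142)^0.27 = 305 K; P₂ = P₁(V₁/V₂)^n = 35.7 kPa.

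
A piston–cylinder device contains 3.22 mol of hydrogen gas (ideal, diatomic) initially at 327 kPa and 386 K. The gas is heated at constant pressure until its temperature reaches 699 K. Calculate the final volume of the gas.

57.2 L

V₁ = nRT₁/P₁ = 3.22×8.314×386/327 = 31.6 L.
Isobaric: P stays 327 kPa; V/T = const ⇒ T₂ = 699 K, V₂ = 57.2 L.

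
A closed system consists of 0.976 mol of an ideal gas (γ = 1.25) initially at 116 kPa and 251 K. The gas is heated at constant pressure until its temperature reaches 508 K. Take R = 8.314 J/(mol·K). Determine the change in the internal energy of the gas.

8340 J

V₁ = nRT₁/P₁ = 0.976×8.314×251/116 = 17.6 L.
Isobaric: P stays 116 kPa; V/T = const ⇒ T₂ = 508 K, V₂ = 35.5 L.
For an ideal gas ΔU = nCvΔT with Cv = R/(γ−1) = 33.3 J/(mol·K).
ΔU = 0.976×33.3×(508−251) = 8340 J.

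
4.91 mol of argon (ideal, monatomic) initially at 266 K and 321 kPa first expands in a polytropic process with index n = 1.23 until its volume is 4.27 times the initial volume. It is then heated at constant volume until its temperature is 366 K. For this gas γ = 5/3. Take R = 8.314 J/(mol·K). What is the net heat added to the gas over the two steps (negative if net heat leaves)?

19500 J

V₁ = nRT₁/P₁ = 4.91×8.314×266/321 = 33.8 L.
Step 1 — Polytropic n=1.23: T₂ = T₁(V₁/V₂)^(n−1) = 266×(0.234)^0.23 = 190 K; P₂ = P₁(V₁/V₂)^n = 53.8 kPa.
W = (P₁V₁−P₂V₂)/(n−1) = (321×33.8−53.8×144)/0.23 = 13400 J.
ΔU = nCvΔT = 4.91×12.5×(190−266) = -4620 J.
Q = ΔU + W = 8780 J.
State after step 1: P = 53.8 kPa, V = 144 L, T = 190 K.
Step 2 — Isochoric: V stays 144 L; P/T = const ⇒ T₂ = 366 K, P₂ = 103 kPa.
W = 0 (no volume change).
ΔU = nCvΔT = 4.91×12.5×(366−190) = 10700 J.
Q = ΔU = 10700 J.
Net over both steps: W = 13400 J, Q = 19500 J, ΔU = 6120 J.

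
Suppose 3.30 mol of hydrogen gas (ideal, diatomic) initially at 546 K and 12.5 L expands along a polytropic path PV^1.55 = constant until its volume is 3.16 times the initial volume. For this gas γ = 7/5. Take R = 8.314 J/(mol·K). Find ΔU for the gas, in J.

-17600 J

P₁ = nRT₁/V₁ = 3.30×8.314×546/12.5 = 1200 kPa.
Polytropic n=1.55: T₂ = T₁(V₁/V₂)^(n−1) = 546×(0.316)^0.55 = 290 K; P₂ = P₁(V₁/V₂)^n = 201 kPa.
For an ideal gas ΔU = nCvΔT with Cv = (5/2)R = 20.8 J/(mol·K).
ΔU = 3.30×20.8×(290−546) = -17600 J.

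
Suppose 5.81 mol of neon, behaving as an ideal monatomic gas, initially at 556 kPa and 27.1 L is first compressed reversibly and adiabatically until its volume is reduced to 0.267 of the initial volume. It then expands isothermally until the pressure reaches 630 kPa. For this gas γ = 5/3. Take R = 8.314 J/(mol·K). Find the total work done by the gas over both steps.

43500 J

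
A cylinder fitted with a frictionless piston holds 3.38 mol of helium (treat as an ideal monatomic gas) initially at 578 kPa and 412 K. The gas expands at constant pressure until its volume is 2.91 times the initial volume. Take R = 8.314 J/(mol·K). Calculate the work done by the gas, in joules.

V₁ = nRT₁/P₁ = 3.38×8.314×412/578 = 20.0 L.
Isobaric: P stays 578 kPa; V/T = const ⇒ T₂ = 1200 K, V₂ = 58.3 L.
W = PΔV = 578×(58.3−20.0) kPa·L = 22100 J.

22100 J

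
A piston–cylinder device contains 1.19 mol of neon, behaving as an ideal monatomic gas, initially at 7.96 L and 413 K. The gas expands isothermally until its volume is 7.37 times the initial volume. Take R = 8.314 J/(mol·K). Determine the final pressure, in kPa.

P₁ = nRT₁/V₁ = 1.19×8.314×413/7.96 = 513 kPa.
Isothermal: T stays 413 K; PV = const ⇒ V₂ = 58.7 L, P₂ = 69.7 kPa.

69.7 kPa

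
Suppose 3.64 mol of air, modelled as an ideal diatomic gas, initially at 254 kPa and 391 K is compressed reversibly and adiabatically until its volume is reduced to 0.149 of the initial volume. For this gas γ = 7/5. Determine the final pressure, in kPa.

3650 kPa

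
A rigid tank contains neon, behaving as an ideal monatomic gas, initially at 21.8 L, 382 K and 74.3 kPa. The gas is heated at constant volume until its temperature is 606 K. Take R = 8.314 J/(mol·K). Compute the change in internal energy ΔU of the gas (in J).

n = P₁V₁/(RT₁) = 74.3×21.8/(8.314×382) = 0.510 mol.
Isochoric: V stays 21.8 L; P/T = const ⇒ T₂ = 606 K, P₂ = 118 kPa.
For an ideal gas ΔU = nCvΔT with Cv = (3/2)R = 12.5 J/(mol·K).
ΔU = 0.510×12.5×(606−382) = 1420 J.

1420 J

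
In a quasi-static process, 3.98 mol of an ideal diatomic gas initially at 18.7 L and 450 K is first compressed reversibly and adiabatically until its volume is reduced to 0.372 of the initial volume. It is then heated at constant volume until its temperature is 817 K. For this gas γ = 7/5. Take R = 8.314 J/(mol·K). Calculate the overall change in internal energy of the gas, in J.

P₁ = nRT₁/V₁ = 3.98×8.314×450/18.7 = 796 kPa.
Step 1 — Adiabatic: TV^(γ−1) = const ⇒ T₂ = 450×(2.69)^0.400 = 668 K; PV^γ = const ⇒ P₂ = 3180 kPa.
ΔU = nCvΔT = 3.98×20.8×(668−450) = 18100 J.
Q = 0 for an adiabatic process, so W = −ΔU = -18100 J.
State after step 1: P = 3180 kPa, V = 6.96 L, T = 668 K.
Step 2 — Isochoric: V stays 6.96 L; P/T = const ⇒ T₂ = 817 K, P₂ = 3890 kPa.
W = 0 (no volume change).
ΔU = nCvΔT = 3.98×20.8×(817−668) = 12300 J.
Q = ΔU = 12300 J.
Net over both steps: W = -18100 J, Q = 12300 J, ΔU = 30400 J.

30400 J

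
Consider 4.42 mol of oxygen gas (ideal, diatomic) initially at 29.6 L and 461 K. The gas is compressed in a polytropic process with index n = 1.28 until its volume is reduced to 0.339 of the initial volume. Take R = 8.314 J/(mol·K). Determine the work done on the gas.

21400 J

P₁ = nRT₁/V₁ = 4.42×8.314×461/29.6 = 572 kPa.
Polytropic n=1.28: T₂ = T₁(V₁/V₂)^(n−1) = 461×(2.95)^0.28 = 624 K; P₂ = P₁(V₁/V₂)^n = 2290 kPa.
W = (P₁V₁−P₂V₂)/(n−1) = (572×29.6−2290×10.0)/0.28 = -21400 J.
Work done on the gas = −W_by = 21400 J.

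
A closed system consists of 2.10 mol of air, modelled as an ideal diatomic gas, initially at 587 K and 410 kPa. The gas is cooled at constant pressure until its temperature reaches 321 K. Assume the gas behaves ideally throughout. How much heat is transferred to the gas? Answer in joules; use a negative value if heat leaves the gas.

-16300 J

V₁ = nRT₁/P₁ = 2.10×8.314×587/410 = 25.0 L.
Isobaric: P stays 410 kPa; V/T = const ⇒ T₂ = 321 K, V₂ = 13.7 L.
W = PΔV = 410×(13.7−25.0) kPa·L = -4640 J.
ΔU = nCvΔT = 2.10×20.8×(321−587) = -11600 J.
Q = ΔU + W = nCpΔT = -16300 J.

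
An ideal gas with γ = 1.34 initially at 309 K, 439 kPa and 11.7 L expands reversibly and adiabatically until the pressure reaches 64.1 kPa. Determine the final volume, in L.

49.2 L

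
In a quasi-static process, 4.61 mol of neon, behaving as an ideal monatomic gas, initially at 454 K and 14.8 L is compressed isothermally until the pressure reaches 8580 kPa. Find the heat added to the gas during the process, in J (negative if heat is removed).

P₁ = nRT₁/V₁ = 4.61×8.314×454/14.8 = 1180 kPa.
Isothermal: T stays 454 K; PV = const ⇒ V₂ = 2.03 L, P₂ = 8580 kPa.
ΔU = 0 (ideal gas, T constant).
W = nRT ln(V₂/V₁) = 4.61×8.314×454×ln(0.137) = -34600 J.
Q = ΔU + W = -34600 J.

-34600 J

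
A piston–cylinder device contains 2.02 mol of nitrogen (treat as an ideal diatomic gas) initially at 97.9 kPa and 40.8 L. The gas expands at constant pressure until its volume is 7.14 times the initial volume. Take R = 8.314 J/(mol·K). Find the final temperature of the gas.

T₁ = P₁V₁/(nR) = 97.9×40.8/(2.02×8.314) = 238 K.
Isobaric: P stays 97.9 kPa; V/T = const ⇒ T₂ = 1700 K, V₂ = 291 L.

1700 K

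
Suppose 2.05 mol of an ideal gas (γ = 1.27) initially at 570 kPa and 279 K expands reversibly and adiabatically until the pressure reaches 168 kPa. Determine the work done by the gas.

4030 J

V₁ = nRT₁/P₁ = 2.05×8.314×279/570 = 8.34 L.
Adiabatic: T₂/T₁ = (P₂/P₁)^((γ−1)/γ) ⇒ T₂ = 279×(0.295)^0.213 = 215 K; V₂ = 21.8 L.
ΔU = nCvΔT = 2.05×30.8×(215−279) = -4030 J.
Q = 0 for an adiabatic process, so W = −ΔU = 4030 J.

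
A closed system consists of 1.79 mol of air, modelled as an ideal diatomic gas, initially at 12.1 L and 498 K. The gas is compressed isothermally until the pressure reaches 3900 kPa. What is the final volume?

P₁ = nRT₁/V₁ = 1.79×8.314×498/12.1 = 613 kPa.
Isothermal: T stays 498 K; PV = const ⇒ V₂ = 1.90 L, P₂ = 3900 kPa.

1.90 L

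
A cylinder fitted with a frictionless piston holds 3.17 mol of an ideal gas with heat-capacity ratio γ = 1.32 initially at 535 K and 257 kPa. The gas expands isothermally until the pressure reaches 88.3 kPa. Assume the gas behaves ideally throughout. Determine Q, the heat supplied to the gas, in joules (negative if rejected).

15100 J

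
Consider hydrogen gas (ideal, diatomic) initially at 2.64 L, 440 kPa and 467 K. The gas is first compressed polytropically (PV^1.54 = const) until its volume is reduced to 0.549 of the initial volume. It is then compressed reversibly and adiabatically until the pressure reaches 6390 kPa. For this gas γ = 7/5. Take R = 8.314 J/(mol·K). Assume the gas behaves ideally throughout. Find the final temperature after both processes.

1070 K

n = P₁V₁/(RT₁) = 440×2.64/(8.314×467) = 0.299 mol.
Step 1 — Polytropic n=1.54: T₂ = T₁(V₁/V₂)^(n−1) = 467×(1.82)^0.54 = 646 K; P₂ = P₁(V₁/V₂)^n = 1110 kPa.
W = (P₁V₁−P₂V₂)/(n−1) = (440×2.64−1110×1.45)/0.54 = -823 J.
ΔU = nCvΔT = 0.299×20.8×(646−467) = 1110 J.
Q = ΔU + W = 288 J.
State after step 1: P = 1110 kPa, V = 1.45 L, T = 646 K.
Step 2 — Adiabatic: T₂/T₁ = (P₂/P₁)^((γ−1)/γ) ⇒ T₂ = 646×(5.77)^0.286 = 1070 K; V₂ = 0.415 L.
ΔU = nCvΔT = 0.299×20.8×(1070−646) = 2610 J.
Q = 0 for an adiabatic process, so W = −ΔU = -2610 J.
Net over both steps: W = -3430 J, Q = 288 J, ΔU = 3720 J.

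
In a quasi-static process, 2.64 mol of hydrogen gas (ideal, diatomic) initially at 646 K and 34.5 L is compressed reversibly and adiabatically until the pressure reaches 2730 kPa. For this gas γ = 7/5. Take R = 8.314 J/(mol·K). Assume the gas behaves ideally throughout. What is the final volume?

8.92 L

P₁ = nRT₁/V₁ = 2.64×8.314×646/34.5 = 411 kPa.
Adiabatic: T₂/T₁ = (P₂/P₁)^((γ−1)/γ) ⇒ T₂ = 646×(6.64)^0.286 = 1110 K; V₂ = 8.92 L.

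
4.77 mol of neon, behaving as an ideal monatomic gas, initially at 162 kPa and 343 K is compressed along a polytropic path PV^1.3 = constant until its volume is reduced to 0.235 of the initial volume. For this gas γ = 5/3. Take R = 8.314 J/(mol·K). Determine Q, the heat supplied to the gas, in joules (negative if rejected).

-13600 J

V₁ = nRT₁/P₁ = 4.77×8.314×343/162 = 84.0 L.
Polytropic n=1.3: T₂ = T₁(V₁/V₂)^(n−1) = 343×(4.26)^0.30 = 530 K; P₂ = P₁(V₁/V₂)^n = 1060 kPa.
W = (P₁V₁−P₂V₂)/(n−1) = (162×84.0−1060×19.7)/0.30 = -24700 J.
ΔU = nCvΔT = 4.77×12.5×(530−343) = 11100 J.
Q = ΔU + W = -13600 J.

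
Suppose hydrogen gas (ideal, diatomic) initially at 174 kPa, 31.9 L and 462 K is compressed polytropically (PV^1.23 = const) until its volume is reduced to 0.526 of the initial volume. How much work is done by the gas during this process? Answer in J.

-3840 J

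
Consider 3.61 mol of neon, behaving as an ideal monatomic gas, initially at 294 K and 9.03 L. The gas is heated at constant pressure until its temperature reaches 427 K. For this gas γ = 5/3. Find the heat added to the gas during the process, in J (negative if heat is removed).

P₁ = nRT₁/V₁ = 3.61×8.314×294/9.03 = 977 kPa.
Isobaric: P stays 977 kPa; V/T = const ⇒ T₂ = 427 K, V₂ = 13.1 L.
W = PΔV = 977×(13.1−9.03) kPa·L = 3990 J.
ΔU = nCvΔT = 3.61×12.5×(427−294) = 5990 J.
Q = ΔU + W = nCpΔT = 9980 J.

9980 J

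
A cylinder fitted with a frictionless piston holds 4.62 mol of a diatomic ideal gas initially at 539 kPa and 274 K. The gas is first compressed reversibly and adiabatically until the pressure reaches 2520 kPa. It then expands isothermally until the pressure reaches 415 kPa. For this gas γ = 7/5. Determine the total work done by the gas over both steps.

14900 J

V₁ = nRT₁/P₁ = 4.62×8.314×274/539 = 19.5 L.
Step 1 — Adiabatic: T₂/T₁ = (P₂/P₁)^((γ−1)/γ) ⇒ T₂ = 274×(4.68)^0.286 = 426 K; V₂ = 6.49 L.
ΔU = nCvΔT = 4.62×20.8×(426−274) = 14600 J.
Q = 0 for an adiabatic process, so W = −ΔU = -14600 J.
State after step 1: P = 2520 kPa, V = 6.49 L, T = 426 K.
Step 2 — Isothermal: T stays 426 K; PV = const ⇒ V₂ = 39.4 L, P₂ = 415 kPa.
ΔU = 0 (ideal gas, T constant).
W = nRT ln(V₂/V₁) = 4.62×8.314×426×ln(6.07) = 29500 J.
Q = ΔU + W = 29500 J.
Net over both steps: W = 14900 J, Q = 29500 J, ΔU = 14600 J.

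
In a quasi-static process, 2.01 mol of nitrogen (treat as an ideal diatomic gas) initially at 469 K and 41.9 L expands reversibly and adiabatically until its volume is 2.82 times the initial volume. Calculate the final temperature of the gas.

310 K

P₁ = nRT₁/V₁ = 2.01×8.314×469/41.9 = 187 kPa.
Adiabatic: TV^(γ−1) = const ⇒ T₂ = 469×(0.355)^0.400 = 310 K; PV^γ = const ⇒ P₂ = 43.8 kPa.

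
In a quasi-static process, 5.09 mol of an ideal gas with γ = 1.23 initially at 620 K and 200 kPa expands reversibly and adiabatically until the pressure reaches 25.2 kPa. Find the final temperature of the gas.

V₁ = nRT₁/P₁ = 5.09×8.314×620/200 = 131 L.
Adiabatic: T₂/T₁ = (P₂/P₁)^((γ−1)/γ) ⇒ T₂ = 620×(0.126)^0.187 = 421 K; V₂ = 707 L.

421 K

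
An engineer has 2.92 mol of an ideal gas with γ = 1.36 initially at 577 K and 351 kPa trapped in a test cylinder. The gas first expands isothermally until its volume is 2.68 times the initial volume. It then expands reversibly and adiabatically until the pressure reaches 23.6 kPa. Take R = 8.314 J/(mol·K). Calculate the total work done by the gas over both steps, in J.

28000 J

V₁ = nRT₁/P₁ = 2.92×8.314×577/351 = 39.9 L.
Step 1 — Isothermal: T stays 577 K; PV = const ⇒ V₂ = 107 L, P₂ = 131 kPa.
ΔU = 0 (ideal gas, T constant).
W = nRT ln(V₂/V₁) = 2.92×8.314×577×ln(2.68) = 13800 J.
Q = ΔU + W = 13800 J.
State after step 1: P = 131 kPa, V = 107 L, T = 577 K.
Step 2 — Adiabatic: T₂/T₁ = (P₂/P₁)^((γ−1)/γ) ⇒ T₂ = 577×(0.180)^0.265 = 367 K; V₂ = 377 L.
ΔU = nCvΔT = 2.92×23.1×(367−577) = -14200 J.
Q = 0 for an adiabatic process, so W = −ΔU = 14200 J.
Net over both steps: W = 28000 J, Q = 13800 J, ΔU = -14200 J.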